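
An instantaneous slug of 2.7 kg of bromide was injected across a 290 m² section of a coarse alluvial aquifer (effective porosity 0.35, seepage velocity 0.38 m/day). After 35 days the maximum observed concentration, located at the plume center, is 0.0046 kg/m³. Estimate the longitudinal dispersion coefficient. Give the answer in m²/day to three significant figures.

0.0760 m²/day

At the plume center C_max = M/(n_e·A·√(4πDt)), so D = M²/(4πt·(n_e·A·C_max)²).
n_e·A·C_max = 0.35 × 290 × 0.0046 = 0.4669 kg/m.
D = 2.7²/(4π × 35 × 0.4669²) = 0.0760 m²/day.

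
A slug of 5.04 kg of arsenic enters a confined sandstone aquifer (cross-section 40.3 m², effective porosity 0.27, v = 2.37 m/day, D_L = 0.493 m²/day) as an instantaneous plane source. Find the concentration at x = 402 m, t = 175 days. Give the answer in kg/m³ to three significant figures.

0.00878 kg/m³

For an instantaneous plane source, C(x,t) = M/(n_e·A·√(4πDt)) · exp(−(x−vt)²/(4Dt)), with n_e·A the pore (flow) area.
Plume center vt = 2.37 × 175 = 414.75 m, so the well at 402 m is 12.75 m upgradient of the peak.
√(4πDt) = 32.93 m, giving peak height M/(n_e·A·√(4πDt)) = 5.04/(0.27 × 40.3 × 32.93) = 0.01407 kg/m³.
(x−vt)²/(4Dt) = (-12.75)²/(4 × 0.493 × 175) = 0.4711; exp(−0.4711) = 0.6243.
C = 0.01407 × 0.6243 = 0.00878 kg/m³.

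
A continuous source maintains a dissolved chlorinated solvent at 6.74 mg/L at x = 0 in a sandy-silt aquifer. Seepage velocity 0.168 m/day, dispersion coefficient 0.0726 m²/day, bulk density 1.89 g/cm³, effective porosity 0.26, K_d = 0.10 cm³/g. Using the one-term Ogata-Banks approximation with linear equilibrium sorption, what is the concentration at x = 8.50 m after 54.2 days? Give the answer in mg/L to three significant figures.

Retardation factor R = 1 + ρ_b·K_d/n = 1 + 1.89 × 0.10/0.26 = 1.727.
Sorption retards both mechanisms: v_R = v/R = 0.09728 m/day, D_R = D/R = 0.04204 m²/day.
v_R·t = 0.09728 × 54.2 = 5.272576 m; 2√(D_R t) = 3.019 m; argument = (8.50 − 5.272576)/3.019 = 1.069.
C = C₀ × ½·erfc(1.069) = 6.74 × 0.06529 = 0.440 mg/L.

0.440 mg/L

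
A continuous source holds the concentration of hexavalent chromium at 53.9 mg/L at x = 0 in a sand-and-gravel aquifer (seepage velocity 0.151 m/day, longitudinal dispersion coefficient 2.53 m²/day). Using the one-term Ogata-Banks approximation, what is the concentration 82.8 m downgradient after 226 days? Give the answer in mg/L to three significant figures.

For a continuous step input, C/C₀ ≈ ½·erfc((x−vt)/(2√(Dt))).
vt = 0.151 × 226 = 34.126 m and 2√(Dt) = 2√(2.53 × 226) = 47.82 m.
Argument (x−vt)/(2√(Dt)) = (82.8 − 34.126)/47.82 = 1.018; ½·erfc(1.018) = 0.07498.
C = 53.9 × 0.07498 = 4.04 mg/L.

4.04 mg/L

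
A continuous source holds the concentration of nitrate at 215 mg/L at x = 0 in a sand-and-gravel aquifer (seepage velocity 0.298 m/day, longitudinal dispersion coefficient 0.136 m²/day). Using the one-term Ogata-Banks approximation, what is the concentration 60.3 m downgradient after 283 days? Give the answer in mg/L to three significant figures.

214 mg/L

For a continuous step input, C/C₀ ≈ ½·erfc((x−vt)/(2√(Dt))).
vt = 0.298 × 283 = 84.334 m and 2√(Dt) = 2√(0.136 × 283) = 12.41 m.
Argument (x−vt)/(2√(Dt)) = (60.3 − 84.334)/12.41 = -1.937; ½·erfc(-1.937) = 0.9969.
C = 215 × 0.9969 = 214 mg/L.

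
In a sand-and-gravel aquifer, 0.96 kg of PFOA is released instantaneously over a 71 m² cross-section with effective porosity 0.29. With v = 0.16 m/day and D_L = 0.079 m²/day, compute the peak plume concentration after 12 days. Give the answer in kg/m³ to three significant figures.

The peak of an instantaneous 1D plume sits at x = vt; there the Gaussian factor is 1 and C_max = M/(n_e·A·√(4πDt)), where n_e·A is the pore area the mass is dissolved in.
√(4πDt) = √(4π × 0.079 × 12) = 3.452 m, so C_max = 0.96/(0.29 × 71 × 3.452) = 0.0135 kg/m³.

0.0135 kg/m³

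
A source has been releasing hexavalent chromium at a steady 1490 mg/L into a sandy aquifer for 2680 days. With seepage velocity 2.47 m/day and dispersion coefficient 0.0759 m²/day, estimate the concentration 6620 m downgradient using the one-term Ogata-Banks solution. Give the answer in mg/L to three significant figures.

733 mg/L

For a continuous step input, C/C₀ ≈ ½·erfc((x−vt)/(2√(Dt))).
vt = 2.47 × 2680 = 6619.6 m and 2√(Dt) = 2√(0.0759 × 2680) = 28.52 m.
Argument (x−vt)/(2√(Dt)) = (6620 − 6619.6)/28.52 = 0.01403; ½·erfc(0.01403) = 0.4921.
C = 1490 × 0.4921 = 733 mg/L.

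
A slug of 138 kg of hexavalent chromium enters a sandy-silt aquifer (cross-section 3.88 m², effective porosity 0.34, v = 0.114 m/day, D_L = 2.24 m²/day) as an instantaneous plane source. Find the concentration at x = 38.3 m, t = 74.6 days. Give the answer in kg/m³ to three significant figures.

For an instantaneous plane source, C(x,t) = M/(n_e·A·√(4πDt)) · exp(−(x−vt)²/(4Dt)), with n_e·A the pore (flow) area.
Plume center vt = 0.114 × 74.6 = 8.5044 m, so the well at 38.3 m is 29.7956 m downgradient of the peak.
√(4πDt) = 45.82 m, giving peak height M/(n_e·A·√(4πDt)) = 138/(0.34 × 3.88 × 45.82) = 2.283 kg/m³.
(x−vt)²/(4Dt) = (29.7956)²/(4 × 2.24 × 74.6) = 1.328; exp(−1.328) = 0.2650.
C = 2.283 × 0.2650 = 0.605 kg/m³.

0.605 kg/m³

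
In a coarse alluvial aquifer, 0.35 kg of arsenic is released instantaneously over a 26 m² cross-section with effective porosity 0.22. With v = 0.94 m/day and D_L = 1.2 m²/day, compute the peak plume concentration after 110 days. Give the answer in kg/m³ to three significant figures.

The peak of an instantaneous 1D plume sits at x = vt; there the Gaussian factor is 1 and C_max = M/(n_e·A·√(4πDt)), where n_e·A is the pore area the mass is dissolved in.
√(4πDt) = √(4π × 1.2 × 110) = 40.73 m, so C_max = 0.35/(0.22 × 26 × 40.73) = 0.00150 kg/m³.

0.00150 kg/m³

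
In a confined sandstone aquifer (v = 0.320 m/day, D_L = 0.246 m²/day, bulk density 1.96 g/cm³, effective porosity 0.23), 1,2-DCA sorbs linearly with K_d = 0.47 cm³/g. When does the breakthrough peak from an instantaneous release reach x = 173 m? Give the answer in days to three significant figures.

Retardation factor R = 1 + ρ_b·K_d/n = 1 + 1.96 × 0.47/0.23 = 5.005.
Sorption retards both mechanisms: v_R = v/R = 0.06394 m/day, D_R = D/R = 0.04915 m²/day.
Peak time from v_R²t² + 2D_R t − x² = 0: t = (√(D_R² + v_R²x²) − D_R)/v_R².
√(D_R² + v_R²x²) = √(0.04915² + 0.06394² × 173²) = 11.06; v_R² = 0.004088.
t = (11.06 − 0.04915)/0.004088 = 2690 days.

2690 days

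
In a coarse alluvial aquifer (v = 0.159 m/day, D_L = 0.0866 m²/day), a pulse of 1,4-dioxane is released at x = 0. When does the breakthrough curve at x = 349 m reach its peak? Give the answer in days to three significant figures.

2190 days

For the 1D instantaneous-source solution, setting ∂C/∂t = 0 at fixed x gives v²t² + 2Dt − x² = 0, so t = (√(D² + v²x²) − D)/v².
√(D² + v²x²) = √(0.0866² + 0.159² × 349²) = 55.49; v² = 0.025281.
t = (55.49 − 0.0866)/0.025281 = 2190 days (vs. the pure-advection estimate x/v = 2190 d).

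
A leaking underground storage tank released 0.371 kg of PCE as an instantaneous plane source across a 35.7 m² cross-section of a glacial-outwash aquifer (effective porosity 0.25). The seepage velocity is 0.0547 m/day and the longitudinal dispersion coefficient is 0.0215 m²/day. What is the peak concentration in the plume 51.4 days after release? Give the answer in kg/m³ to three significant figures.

The peak of an instantaneous 1D plume sits at x = vt; there the Gaussian factor is 1 and C_max = M/(n_e·A·√(4πDt)), where n_e·A is the pore area the mass is dissolved in.
√(4πDt) = √(4π × 0.0215 × 51.4) = 3.727 m, so C_max = 0.371/(0.25 × 35.7 × 3.727) = 0.0112 kg/m³.

0.0112 kg/m³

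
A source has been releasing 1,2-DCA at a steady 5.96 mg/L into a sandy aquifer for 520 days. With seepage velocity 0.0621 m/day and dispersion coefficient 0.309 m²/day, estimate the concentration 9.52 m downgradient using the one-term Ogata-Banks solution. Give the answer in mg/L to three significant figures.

For a continuous step input, C/C₀ ≈ ½·erfc((x−vt)/(2√(Dt))).
vt = 0.0621 × 520 = 32.292 m and 2√(Dt) = 2√(0.309 × 520) = 25.35 m.
Argument (x−vt)/(2√(Dt)) = (9.52 − 32.292)/25.35 = -0.8983; ½·erfc(-0.8983) = 0.8980.
C = 5.96 × 0.8980 = 5.35 mg/L.

5.35 mg/L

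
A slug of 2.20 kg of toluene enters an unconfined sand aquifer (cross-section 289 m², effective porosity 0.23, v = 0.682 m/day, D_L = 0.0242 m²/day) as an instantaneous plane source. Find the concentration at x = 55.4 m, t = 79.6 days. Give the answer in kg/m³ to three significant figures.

0.00573 kg/m³

For an instantaneous plane source, C(x,t) = M/(n_e·A·√(4πDt)) · exp(−(x−vt)²/(4Dt)), with n_e·A the pore (flow) area.
Plume center vt = 0.682 × 79.6 = 54.2872 m, so the well at 55.4 m is 1.1128 m downgradient of the peak.
√(4πDt) = 4.920 m, giving peak height M/(n_e·A·√(4πDt)) = 2.20/(0.23 × 289 × 4.920) = 0.006727 kg/m³.
(x−vt)²/(4Dt) = (1.1128)²/(4 × 0.0242 × 79.6) = 0.1607; exp(−0.1607) = 0.8515.
C = 0.006727 × 0.8515 = 0.00573 kg/m³.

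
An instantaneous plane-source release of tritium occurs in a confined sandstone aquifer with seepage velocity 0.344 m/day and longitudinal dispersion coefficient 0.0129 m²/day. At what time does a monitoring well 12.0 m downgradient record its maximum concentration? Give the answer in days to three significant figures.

For the 1D instantaneous-source solution, setting ∂C/∂t = 0 at fixed x gives v²t² + 2Dt − x² = 0, so t = (√(D² + v²x²) − D)/v².
√(D² + v²x²) = √(0.0129² + 0.344² × 12.0²) = 4.128; v² = 0.118336.
t = (4.128 − 0.0129)/0.118336 = 34.8 days (vs. the pure-advection estimate x/v = 34.9 d).

34.8 days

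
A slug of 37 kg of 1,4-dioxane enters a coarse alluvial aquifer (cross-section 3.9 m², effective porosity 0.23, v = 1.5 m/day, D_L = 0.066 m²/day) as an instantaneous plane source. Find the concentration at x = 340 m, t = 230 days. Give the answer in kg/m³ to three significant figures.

1.98 kg/m³

For an instantaneous plane source, C(x,t) = M/(n_e·A·√(4πDt)) · exp(−(x−vt)²/(4Dt)), with n_e·A the pore (flow) area.
Plume center vt = 1.5 × 230 = 345 m, so the well at 340 m is 5 m upgradient of the peak.
√(4πDt) = 13.81 m, giving peak height M/(n_e·A·√(4πDt)) = 37/(0.23 × 3.9 × 13.81) = 2.987 kg/m³.
(x−vt)²/(4Dt) = (-5)²/(4 × 0.066 × 230) = 0.4117; exp(−0.4117) = 0.6625.
C = 2.987 × 0.6625 = 1.98 kg/m³.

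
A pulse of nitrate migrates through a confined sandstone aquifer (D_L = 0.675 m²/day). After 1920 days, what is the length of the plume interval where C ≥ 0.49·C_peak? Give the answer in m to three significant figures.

The plume is Gaussian with σ = √(2Dt) = √(2 × 0.675 × 1920) = 50.91 m.
C/C_peak = exp(−Δx²/(2σ²)) = 0.49 ⇒ Δx = σ·√(−2 ln 0.49) = 50.91 × 1.194 = 60.79 m.
Width = 2Δx = 122 m.

122 m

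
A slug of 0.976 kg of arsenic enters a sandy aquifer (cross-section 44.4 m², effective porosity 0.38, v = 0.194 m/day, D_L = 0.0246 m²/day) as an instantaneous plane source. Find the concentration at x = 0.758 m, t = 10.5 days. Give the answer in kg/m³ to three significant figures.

For an instantaneous plane source, C(x,t) = M/(n_e·A·√(4πDt)) · exp(−(x−vt)²/(4Dt)), with n_e·A the pore (flow) area.
Plume center vt = 0.194 × 10.5 = 2.037 m, so the well at 0.758 m is 1.279 m upgradient of the peak.
√(4πDt) = 1.802 m, giving peak height M/(n_e·A·√(4πDt)) = 0.976/(0.38 × 44.4 × 1.802) = 0.03210 kg/m³.
(x−vt)²/(4Dt) = (-1.279)²/(4 × 0.0246 × 10.5) = 1.583; exp(−1.583) = 0.2054.
C = 0.03210 × 0.2054 = 0.00659 kg/m³.

0.00659 kg/m³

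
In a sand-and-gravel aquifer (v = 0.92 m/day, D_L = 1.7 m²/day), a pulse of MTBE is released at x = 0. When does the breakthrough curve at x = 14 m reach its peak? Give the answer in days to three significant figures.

For the 1D instantaneous-source solution, setting ∂C/∂t = 0 at fixed x gives v²t² + 2Dt − x² = 0, so t = (√(D² + v²x²) − D)/v².
√(D² + v²x²) = √(1.7² + 0.92² × 14²) = 12.99; v² = 0.8464.
t = (12.99 − 1.7)/0.8464 = 13.3 days (vs. the pure-advection estimate x/v = 15.2 d).

13.3 days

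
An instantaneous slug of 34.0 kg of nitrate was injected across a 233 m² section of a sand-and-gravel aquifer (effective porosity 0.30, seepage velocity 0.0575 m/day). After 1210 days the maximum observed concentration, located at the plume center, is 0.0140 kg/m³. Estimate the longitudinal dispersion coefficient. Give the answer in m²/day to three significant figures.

0.0794 m²/day

At the plume center C_max = M/(n_e·A·√(4πDt)), so D = M²/(4πt·(n_e·A·C_max)²).
n_e·A·C_max = 0.30 × 233 × 0.0140 = 0.9786 kg/m.
D = 34.0²/(4π × 1210 × 0.9786²) = 0.0794 m²/day.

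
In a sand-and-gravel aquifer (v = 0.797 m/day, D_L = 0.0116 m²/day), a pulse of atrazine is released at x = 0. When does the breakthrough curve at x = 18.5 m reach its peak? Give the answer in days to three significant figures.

For the 1D instantaneous-source solution, setting ∂C/∂t = 0 at fixed x gives v²t² + 2Dt − x² = 0, so t = (√(D² + v²x²) − D)/v².
√(D² + v²x²) = √(0.0116² + 0.797² × 18.5²) = 14.74; v² = 0.635209.
t = (14.74 − 0.0116)/0.635209 = 23.2 days (vs. the pure-advection estimate x/v = 23.2 d).

23.2 days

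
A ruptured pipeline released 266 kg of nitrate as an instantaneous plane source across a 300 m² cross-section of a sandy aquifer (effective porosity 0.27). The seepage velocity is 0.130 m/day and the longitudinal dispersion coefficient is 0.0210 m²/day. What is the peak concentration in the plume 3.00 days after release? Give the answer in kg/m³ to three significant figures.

The peak of an instantaneous 1D plume sits at x = vt; there the Gaussian factor is 1 and C_max = M/(n_e·A·√(4πDt)), where n_e·A is the pore area the mass is dissolved in.
√(4πDt) = √(4π × 0.0210 × 3.00) = 0.8898 m, so C_max = 266/(0.27 × 300 × 0.8898) = 3.69 kg/m³.

3.69 kg/m³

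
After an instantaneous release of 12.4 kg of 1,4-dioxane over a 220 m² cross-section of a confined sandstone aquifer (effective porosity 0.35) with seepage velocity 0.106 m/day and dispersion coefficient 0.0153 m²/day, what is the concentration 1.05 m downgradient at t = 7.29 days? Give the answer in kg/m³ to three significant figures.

For an instantaneous plane source, C(x,t) = M/(n_e·A·√(4πDt)) · exp(−(x−vt)²/(4Dt)), with n_e·A the pore (flow) area.
Plume center vt = 0.106 × 7.29 = 0.77274 m, so the well at 1.05 m is 0.27726 m downgradient of the peak.
√(4πDt) = 1.184 m, giving peak height M/(n_e·A·√(4πDt)) = 12.4/(0.35 × 220 × 1.184) = 0.1360 kg/m³.
(x−vt)²/(4Dt) = (0.27726)²/(4 × 0.0153 × 7.29) = 0.1723; exp(−0.1723) = 0.8417.
C = 0.1360 × 0.8417 = 0.114 kg/m³.

0.114 kg/m³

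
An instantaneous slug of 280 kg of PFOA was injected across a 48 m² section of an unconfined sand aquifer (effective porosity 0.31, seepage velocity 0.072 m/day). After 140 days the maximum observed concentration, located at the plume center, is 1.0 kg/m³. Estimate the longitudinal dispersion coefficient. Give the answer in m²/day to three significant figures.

At the plume center C_max = M/(n_e·A·√(4πDt)), so D = M²/(4πt·(n_e·A·C_max)²).
n_e·A·C_max = 0.31 × 48 × 1.0 = 14.88 kg/m.
D = 280²/(4π × 140 × 14.88²) = 0.201 m²/day.

0.201 m²/day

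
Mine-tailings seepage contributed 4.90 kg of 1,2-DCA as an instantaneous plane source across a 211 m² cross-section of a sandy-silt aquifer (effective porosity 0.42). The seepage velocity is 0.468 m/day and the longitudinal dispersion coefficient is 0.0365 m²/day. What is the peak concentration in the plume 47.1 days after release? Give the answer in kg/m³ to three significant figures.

0.0119 kg/m³

The peak of an instantaneous 1D plume sits at x = vt; there the Gaussian factor is 1 and C_max = M/(n_e·A·√(4πDt)), where n_e·A is the pore area the mass is dissolved in.
√(4πDt) = √(4π × 0.0365 × 47.1) = 4.648 m, so C_max = 4.90/(0.42 × 211 × 4.648) = 0.0119 kg/m³.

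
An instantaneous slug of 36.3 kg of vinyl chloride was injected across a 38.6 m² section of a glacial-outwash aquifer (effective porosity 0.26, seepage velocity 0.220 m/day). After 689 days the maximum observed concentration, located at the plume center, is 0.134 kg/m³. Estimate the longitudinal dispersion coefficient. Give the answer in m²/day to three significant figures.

At the plume center C_max = M/(n_e·A·√(4πDt)), so D = M²/(4πt·(n_e·A·C_max)²).
n_e·A·C_max = 0.26 × 38.6 × 0.134 = 1.345 kg/m.
D = 36.3²/(4π × 689 × 1.345²) = 0.0841 m²/day.

0.0841 m²/day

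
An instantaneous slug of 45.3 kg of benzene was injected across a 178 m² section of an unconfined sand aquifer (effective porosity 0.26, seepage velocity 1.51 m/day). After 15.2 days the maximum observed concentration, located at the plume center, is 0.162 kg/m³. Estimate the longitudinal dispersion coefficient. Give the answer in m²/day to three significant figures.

At the plume center C_max = M/(n_e·A·√(4πDt)), so D = M²/(4πt·(n_e·A·C_max)²).
n_e·A·C_max = 0.26 × 178 × 0.162 = 7.497 kg/m.
D = 45.3²/(4π × 15.2 × 7.497²) = 0.191 m²/day.

0.191 m²/day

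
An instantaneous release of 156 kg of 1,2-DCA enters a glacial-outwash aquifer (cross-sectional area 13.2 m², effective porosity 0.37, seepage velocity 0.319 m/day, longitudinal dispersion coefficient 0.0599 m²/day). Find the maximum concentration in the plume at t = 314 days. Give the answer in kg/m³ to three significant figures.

2.08 kg/m³

The peak of an instantaneous 1D plume sits at x = vt; there the Gaussian factor is 1 and C_max = M/(n_e·A·√(4πDt)), where n_e·A is the pore area the mass is dissolved in.
√(4πDt) = √(4π × 0.0599 × 314) = 15.37 m, so C_max = 156/(0.37 × 13.2 × 15.37) = 2.08 kg/m³.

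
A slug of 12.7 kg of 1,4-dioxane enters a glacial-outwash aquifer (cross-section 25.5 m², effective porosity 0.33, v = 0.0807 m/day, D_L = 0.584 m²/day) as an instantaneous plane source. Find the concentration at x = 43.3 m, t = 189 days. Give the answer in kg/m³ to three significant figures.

For an instantaneous plane source, C(x,t) = M/(n_e·A·√(4πDt)) · exp(−(x−vt)²/(4Dt)), with n_e·A the pore (flow) area.
Plume center vt = 0.0807 × 189 = 15.2523 m, so the well at 43.3 m is 28.0477 m downgradient of the peak.
√(4πDt) = 37.24 m, giving peak height M/(n_e·A·√(4πDt)) = 12.7/(0.33 × 25.5 × 37.24) = 0.04053 kg/m³.
(x−vt)²/(4Dt) = (28.0477)²/(4 × 0.584 × 189) = 1.782; exp(−1.782) = 0.1683.
C = 0.04053 × 0.1683 = 0.00682 kg/m³.

0.00682 kg/m³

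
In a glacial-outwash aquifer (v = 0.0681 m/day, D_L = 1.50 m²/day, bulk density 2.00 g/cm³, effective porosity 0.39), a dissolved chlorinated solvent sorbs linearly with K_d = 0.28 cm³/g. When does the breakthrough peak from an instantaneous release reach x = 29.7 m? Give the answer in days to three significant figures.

535 days

Retardation factor R = 1 + ρ_b·K_d/n = 1 + 2.00 × 0.28/0.39 = 2.436.
Sorption retards both mechanisms: v_R = v/R = 0.02796 m/day, D_R = D/R = 0.6158 m²/day.
Peak time from v_R²t² + 2D_R t − x² = 0: t = (√(D_R² + v_R²x²) − D_R)/v_R².
√(D_R² + v_R²x²) = √(0.6158² + 0.02796² × 29.7²) = 1.034; v_R² = 0.0007818.
t = (1.034 − 0.6158)/0.0007818 = 535 days.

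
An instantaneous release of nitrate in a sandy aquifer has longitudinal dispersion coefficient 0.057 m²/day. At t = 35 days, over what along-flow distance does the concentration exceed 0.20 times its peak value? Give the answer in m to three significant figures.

The plume is Gaussian with σ = √(2Dt) = √(2 × 0.057 × 35) = 1.997 m.
C/C_peak = exp(−Δx²/(2σ²)) = 0.20 ⇒ Δx = σ·√(−2 ln 0.20) = 1.997 × 1.794 = 3.583 m.
Width = 2Δx = 7.17 m.

7.17 m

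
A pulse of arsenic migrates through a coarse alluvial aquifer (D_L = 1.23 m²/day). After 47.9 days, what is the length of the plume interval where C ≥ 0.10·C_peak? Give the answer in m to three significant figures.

46.6 m

The plume is Gaussian with σ = √(2Dt) = √(2 × 1.23 × 47.9) = 10.86 m.
C/C_peak = exp(−Δx²/(2σ²)) = 0.10 ⇒ Δx = σ·√(−2 ln 0.10) = 10.86 × 2.146 = 23.31 m.
Width = 2Δx = 46.6 m.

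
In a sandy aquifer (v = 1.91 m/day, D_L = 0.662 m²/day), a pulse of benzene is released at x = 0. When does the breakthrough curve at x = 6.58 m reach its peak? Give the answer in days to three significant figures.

3.27 days

For the 1D instantaneous-source solution, setting ∂C/∂t = 0 at fixed x gives v²t² + 2Dt − x² = 0, so t = (√(D² + v²x²) − D)/v².
√(D² + v²x²) = √(0.662² + 1.91² × 6.58²) = 12.59; v² = 3.6481.
t = (12.59 − 0.662)/3.6481 = 3.27 days (vs. the pure-advection estimate x/v = 3.45 d).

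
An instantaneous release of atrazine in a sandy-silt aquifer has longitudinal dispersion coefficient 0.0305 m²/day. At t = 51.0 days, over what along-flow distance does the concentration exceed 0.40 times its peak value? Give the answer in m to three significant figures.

4.78 m

The plume is Gaussian with σ = √(2Dt) = √(2 × 0.0305 × 51.0) = 1.764 m.
C/C_peak = exp(−Δx²/(2σ²)) = 0.40 ⇒ Δx = σ·√(−2 ln 0.40) = 1.764 × 1.354 = 2.388 m.
Width = 2Δx = 4.78 m.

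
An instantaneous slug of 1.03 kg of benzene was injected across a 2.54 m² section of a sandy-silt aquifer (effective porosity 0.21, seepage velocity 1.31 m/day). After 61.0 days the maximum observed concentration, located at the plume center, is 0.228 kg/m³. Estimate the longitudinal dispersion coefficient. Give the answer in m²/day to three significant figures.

0.0936 m²/day

At the plume center C_max = M/(n_e·A·√(4πDt)), so D = M²/(4πt·(n_e·A·C_max)²).
n_e·A·C_max = 0.21 × 2.54 × 0.228 = 0.1216 kg/m.
D = 1.03²/(4π × 61.0 × 0.1216²) = 0.0936 m²/day.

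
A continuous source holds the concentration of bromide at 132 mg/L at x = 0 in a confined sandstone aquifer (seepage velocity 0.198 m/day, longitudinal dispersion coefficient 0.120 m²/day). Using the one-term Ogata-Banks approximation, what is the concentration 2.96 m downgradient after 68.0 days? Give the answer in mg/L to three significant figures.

131 mg/L

For a continuous step input, C/C₀ ≈ ½·erfc((x−vt)/(2√(Dt))).
vt = 0.198 × 68.0 = 13.464 m and 2√(Dt) = 2√(0.120 × 68.0) = 5.713 m.
Argument (x−vt)/(2√(Dt)) = (2.96 − 13.464)/5.713 = -1.839; ½·erfc(-1.839) = 0.9953.
C = 132 × 0.9953 = 131 mg/L.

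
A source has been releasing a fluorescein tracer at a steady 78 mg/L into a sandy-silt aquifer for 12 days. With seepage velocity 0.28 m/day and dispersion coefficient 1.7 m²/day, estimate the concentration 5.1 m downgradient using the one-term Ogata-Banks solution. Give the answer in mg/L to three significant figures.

For a continuous step input, C/C₀ ≈ ½·erfc((x−vt)/(2√(Dt))).
vt = 0.28 × 12 = 3.36 m and 2√(Dt) = 2√(1.7 × 12) = 9.033 m.
Argument (x−vt)/(2√(Dt)) = (5.1 − 3.36)/9.033 = 0.1926; ½·erfc(0.1926) = 0.3927.
C = 78 × 0.3927 = 30.6 mg/L.

30.6 mg/L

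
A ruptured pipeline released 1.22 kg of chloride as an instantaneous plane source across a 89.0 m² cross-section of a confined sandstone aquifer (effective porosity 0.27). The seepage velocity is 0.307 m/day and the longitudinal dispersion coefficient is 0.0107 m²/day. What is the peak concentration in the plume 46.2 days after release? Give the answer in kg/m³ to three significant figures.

0.0204 kg/m³

The peak of an instantaneous 1D plume sits at x = vt; there the Gaussian factor is 1 and C_max = M/(n_e·A·√(4πDt)), where n_e·A is the pore area the mass is dissolved in.
√(4πDt) = √(4π × 0.0107 × 46.2) = 2.492 m, so C_max = 1.22/(0.27 × 89.0 × 2.492) = 0.0204 kg/m³.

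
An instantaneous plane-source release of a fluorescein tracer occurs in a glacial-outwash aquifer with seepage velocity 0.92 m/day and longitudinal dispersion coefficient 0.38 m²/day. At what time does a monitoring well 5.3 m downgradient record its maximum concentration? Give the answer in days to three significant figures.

5.33 days

For the 1D instantaneous-source solution, setting ∂C/∂t = 0 at fixed x gives v²t² + 2Dt − x² = 0, so t = (√(D² + v²x²) − D)/v².
√(D² + v²x²) = √(0.38² + 0.92² × 5.3²) = 4.891; v² = 0.8464.
t = (4.891 − 0.38)/0.8464 = 5.33 days (vs. the pure-advection estimate x/v = 5.76 d).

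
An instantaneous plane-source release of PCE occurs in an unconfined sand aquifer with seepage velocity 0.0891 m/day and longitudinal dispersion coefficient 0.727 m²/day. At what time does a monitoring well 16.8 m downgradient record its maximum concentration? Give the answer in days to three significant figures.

For the 1D instantaneous-source solution, setting ∂C/∂t = 0 at fixed x gives v²t² + 2Dt − x² = 0, so t = (√(D² + v²x²) − D)/v².
√(D² + v²x²) = √(0.727² + 0.0891² × 16.8²) = 1.664; v² = 0.00793881.
t = (1.664 − 0.727)/0.00793881 = 118 days (vs. the pure-advection estimate x/v = 189 d).

118 days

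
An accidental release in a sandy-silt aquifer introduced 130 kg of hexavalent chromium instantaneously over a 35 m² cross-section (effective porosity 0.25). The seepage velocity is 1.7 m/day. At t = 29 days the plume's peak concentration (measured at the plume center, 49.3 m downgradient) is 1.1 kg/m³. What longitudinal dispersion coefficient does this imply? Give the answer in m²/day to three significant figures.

At the plume center C_max = M/(n_e·A·√(4πDt)), so D = M²/(4πt·(n_e·A·C_max)²).
n_e·A·C_max = 0.25 × 35 × 1.1 = 9.625 kg/m.
D = 130²/(4π × 29 × 9.625²) = 0.501 m²/day.

0.501 m²/day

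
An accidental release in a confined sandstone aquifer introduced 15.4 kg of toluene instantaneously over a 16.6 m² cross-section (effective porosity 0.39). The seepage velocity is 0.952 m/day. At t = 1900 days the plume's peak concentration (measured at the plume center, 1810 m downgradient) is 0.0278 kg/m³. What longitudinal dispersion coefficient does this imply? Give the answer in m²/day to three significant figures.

0.307 m²/day

At the plume center C_max = M/(n_e·A·√(4πDt)), so D = M²/(4πt·(n_e·A·C_max)²).
n_e·A·C_max = 0.39 × 16.6 × 0.0278 = 0.1800 kg/m.
D = 15.4²/(4π × 1900 × 0.1800²) = 0.307 m²/day.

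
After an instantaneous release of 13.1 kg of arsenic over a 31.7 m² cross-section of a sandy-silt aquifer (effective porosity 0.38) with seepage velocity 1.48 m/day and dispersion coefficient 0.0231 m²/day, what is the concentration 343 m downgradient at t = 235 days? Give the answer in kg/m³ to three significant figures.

0.0456 kg/m³

For an instantaneous plane source, C(x,t) = M/(n_e·A·√(4πDt)) · exp(−(x−vt)²/(4Dt)), with n_e·A the pore (flow) area.
Plume center vt = 1.48 × 235 = 347.8 m, so the well at 343 m is 4.8 m upgradient of the peak.
√(4πDt) = 8.259 m, giving peak height M/(n_e·A·√(4πDt)) = 13.1/(0.38 × 31.7 × 8.259) = 0.1317 kg/m³.
(x−vt)²/(4Dt) = (-4.8)²/(4 × 0.0231 × 235) = 1.061; exp(−1.061) = 0.3461.
C = 0.1317 × 0.3461 = 0.0456 kg/m³.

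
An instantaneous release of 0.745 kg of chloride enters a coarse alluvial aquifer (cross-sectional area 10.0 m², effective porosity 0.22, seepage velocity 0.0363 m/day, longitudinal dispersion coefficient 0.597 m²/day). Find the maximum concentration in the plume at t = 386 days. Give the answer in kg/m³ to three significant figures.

0.00629 kg/m³

The peak of an instantaneous 1D plume sits at x = vt; there the Gaussian factor is 1 and C_max = M/(n_e·A·√(4πDt)), where n_e·A is the pore area the mass is dissolved in.
√(4πDt) = √(4π × 0.597 × 386) = 53.81 m, so C_max = 0.745/(0.22 × 10.0 × 53.81) = 0.00629 kg/m³.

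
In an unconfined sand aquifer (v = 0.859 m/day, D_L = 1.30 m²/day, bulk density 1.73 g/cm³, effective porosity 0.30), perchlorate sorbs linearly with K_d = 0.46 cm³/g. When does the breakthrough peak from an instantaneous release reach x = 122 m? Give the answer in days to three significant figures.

Retardation factor R = 1 + ρ_b·K_d/n = 1 + 1.73 × 0.46/0.30 = 3.653.
Sorption retards both mechanisms: v_R = v/R = 0.2351 m/day, D_R = D/R = 0.3559 m²/day.
Peak time from v_R²t² + 2D_R t − x² = 0: t = (√(D_R² + v_R²x²) − D_R)/v_R².
√(D_R² + v_R²x²) = √(0.3559² + 0.2351² × 122²) = 28.68; v_R² = 0.05527.
t = (28.68 − 0.3559)/0.05527 = 512 days.

512 days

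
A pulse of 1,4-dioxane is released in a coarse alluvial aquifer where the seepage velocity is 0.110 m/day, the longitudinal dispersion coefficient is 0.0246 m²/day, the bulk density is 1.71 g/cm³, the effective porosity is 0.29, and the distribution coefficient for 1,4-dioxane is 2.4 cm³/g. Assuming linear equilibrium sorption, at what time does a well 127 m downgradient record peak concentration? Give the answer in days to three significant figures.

17500 days

Retardation factor R = 1 + ρ_b·K_d/n = 1 + 1.71 × 2.4/0.29 = 15.15.
Sorption retards both mechanisms: v_R = v/R = 0.007261 m/day, D_R = D/R = 0.001624 m²/day.
Peak time from v_R²t² + 2D_R t − x² = 0: t = (√(D_R² + v_R²x²) − D_R)/v_R².
√(D_R² + v_R²x²) = √(0.001624² + 0.007261² × 127²) = 0.9221; v_R² = 5.272e-05.
t = (0.9221 − 0.001624)/5.272e-05 = 17500 days.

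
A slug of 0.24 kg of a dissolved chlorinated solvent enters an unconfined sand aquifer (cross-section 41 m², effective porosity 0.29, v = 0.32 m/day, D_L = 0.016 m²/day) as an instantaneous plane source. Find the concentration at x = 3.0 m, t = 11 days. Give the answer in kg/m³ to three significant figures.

0.00924 kg/m³

For an instantaneous plane source, C(x,t) = M/(n_e·A·√(4πDt)) · exp(−(x−vt)²/(4Dt)), with n_e·A the pore (flow) area.
Plume center vt = 0.32 × 11 = 3.52 m, so the well at 3.0 m is 0.52 m upgradient of the peak.
√(4πDt) = 1.487 m, giving peak height M/(n_e·A·√(4πDt)) = 0.24/(0.29 × 41 × 1.487) = 0.01357 kg/m³.
(x−vt)²/(4Dt) = (-0.52)²/(4 × 0.016 × 11) = 0.3841; exp(−0.3841) = 0.6811.
C = 0.01357 × 0.6811 = 0.00924 kg/m³.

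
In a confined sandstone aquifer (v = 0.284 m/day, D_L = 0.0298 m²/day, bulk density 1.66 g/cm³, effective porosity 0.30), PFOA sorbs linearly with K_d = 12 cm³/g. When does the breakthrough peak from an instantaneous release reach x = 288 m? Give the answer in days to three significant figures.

Retardation factor R = 1 + ρ_b·K_d/n = 1 + 1.66 × 12/0.30 = 67.40.
Sorption retards both mechanisms: v_R = v/R = 0.004214 m/day, D_R = D/R = 0.0004421 m²/day.
Peak time from v_R²t² + 2D_R t − x² = 0: t = (√(D_R² + v_R²x²) − D_R)/v_R².
√(D_R² + v_R²x²) = √(0.0004421² + 0.004214² × 288²) = 1.214; v_R² = 1.776e-05.
t = (1.214 − 0.0004421)/1.776e-05 = 68300 days.

68300 days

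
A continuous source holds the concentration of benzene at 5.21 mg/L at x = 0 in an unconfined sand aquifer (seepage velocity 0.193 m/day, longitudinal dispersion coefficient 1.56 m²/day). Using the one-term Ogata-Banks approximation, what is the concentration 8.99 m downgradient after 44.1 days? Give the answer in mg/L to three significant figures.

2.52 mg/L

For a continuous step input, C/C₀ ≈ ½·erfc((x−vt)/(2√(Dt))).
vt = 0.193 × 44.1 = 8.5113 m and 2√(Dt) = 2√(1.56 × 44.1) = 16.59 m.
Argument (x−vt)/(2√(Dt)) = (8.99 − 8.5113)/16.59 = 0.02885; ½·erfc(0.02885) = 0.4837.
C = 5.21 × 0.4837 = 2.52 mg/L.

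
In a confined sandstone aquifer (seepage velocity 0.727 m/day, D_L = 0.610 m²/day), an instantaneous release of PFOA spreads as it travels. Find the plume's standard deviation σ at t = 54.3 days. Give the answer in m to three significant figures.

8.14 m

Dispersive spreading gives a Gaussian with σ² = 2Dt; advection only shifts the center.
σ = √(2 × 0.610 × 54.3) = 8.14 m.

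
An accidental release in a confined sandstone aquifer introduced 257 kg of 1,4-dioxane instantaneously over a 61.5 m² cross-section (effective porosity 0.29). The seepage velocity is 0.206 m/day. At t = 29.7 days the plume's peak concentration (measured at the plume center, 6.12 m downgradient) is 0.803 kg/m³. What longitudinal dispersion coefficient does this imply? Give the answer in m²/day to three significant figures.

At the plume center C_max = M/(n_e·A·√(4πDt)), so D = M²/(4πt·(n_e·A·C_max)²).
n_e·A·C_max = 0.29 × 61.5 × 0.803 = 14.32 kg/m.
D = 257²/(4π × 29.7 × 14.32²) = 0.863 m²/day.

0.863 m²/day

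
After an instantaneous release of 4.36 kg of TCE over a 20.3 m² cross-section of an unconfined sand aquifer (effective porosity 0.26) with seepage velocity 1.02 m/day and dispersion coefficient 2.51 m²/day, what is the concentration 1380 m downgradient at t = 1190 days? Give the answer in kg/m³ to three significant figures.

For an instantaneous plane source, C(x,t) = M/(n_e·A·√(4πDt)) · exp(−(x−vt)²/(4Dt)), with n_e·A the pore (flow) area.
Plume center vt = 1.02 × 1190 = 1213.8 m, so the well at 1380 m is 166.2 m downgradient of the peak.
√(4πDt) = 193.7 m, giving peak height M/(n_e·A·√(4πDt)) = 4.36/(0.26 × 20.3 × 193.7) = 0.004265 kg/m³.
(x−vt)²/(4Dt) = (166.2)²/(4 × 2.51 × 1190) = 2.312; exp(−2.312) = 0.09906.
C = 0.004265 × 0.09906 = 0.000422 kg/m³.

0.000422 kg/m³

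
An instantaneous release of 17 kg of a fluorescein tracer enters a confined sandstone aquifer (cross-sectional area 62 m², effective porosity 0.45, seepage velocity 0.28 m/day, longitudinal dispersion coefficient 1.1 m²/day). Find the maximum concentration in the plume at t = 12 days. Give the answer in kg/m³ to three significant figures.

The peak of an instantaneous 1D plume sits at x = vt; there the Gaussian factor is 1 and C_max = M/(n_e·A·√(4πDt)), where n_e·A is the pore area the mass is dissolved in.
√(4πDt) = √(4π × 1.1 × 12) = 12.88 m, so C_max = 17/(0.45 × 62 × 12.88) = 0.0473 kg/m³.

0.0473 kg/m³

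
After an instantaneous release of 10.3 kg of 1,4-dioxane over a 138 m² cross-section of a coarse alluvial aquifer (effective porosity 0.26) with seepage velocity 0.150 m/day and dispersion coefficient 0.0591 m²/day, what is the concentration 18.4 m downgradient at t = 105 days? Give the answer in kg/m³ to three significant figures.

For an instantaneous plane source, C(x,t) = M/(n_e·A·√(4πDt)) · exp(−(x−vt)²/(4Dt)), with n_e·A the pore (flow) area.
Plume center vt = 0.150 × 105 = 15.75 m, so the well at 18.4 m is 2.65 m downgradient of the peak.
√(4πDt) = 8.831 m, giving peak height M/(n_e·A·√(4πDt)) = 10.3/(0.26 × 138 × 8.831) = 0.03251 kg/m³.
(x−vt)²/(4Dt) = (2.65)²/(4 × 0.0591 × 105) = 0.2829; exp(−0.2829) = 0.7536.
C = 0.03251 × 0.7536 = 0.0245 kg/m³.

0.0245 kg/m³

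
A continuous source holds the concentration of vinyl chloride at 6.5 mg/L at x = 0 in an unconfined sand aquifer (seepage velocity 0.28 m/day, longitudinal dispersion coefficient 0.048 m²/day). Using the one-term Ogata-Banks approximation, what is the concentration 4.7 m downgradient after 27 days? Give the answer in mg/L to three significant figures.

6.25 mg/L

For a continuous step input, C/C₀ ≈ ½·erfc((x−vt)/(2√(Dt))).
vt = 0.28 × 27 = 7.56 m and 2√(Dt) = 2√(0.048 × 27) = 2.277 m.
Argument (x−vt)/(2√(Dt)) = (4.7 − 7.56)/2.277 = -1.256; ½·erfc(-1.256) = 0.9622.
C = 6.5 × 0.9622 = 6.25 mg/L.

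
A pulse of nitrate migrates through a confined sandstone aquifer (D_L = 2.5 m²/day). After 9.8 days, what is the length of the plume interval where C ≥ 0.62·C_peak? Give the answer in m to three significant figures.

13.7 m

The plume is Gaussian with σ = √(2Dt) = √(2 × 2.5 × 9.8) = 7.000 m.
C/C_peak = exp(−Δx²/(2σ²)) = 0.62 ⇒ Δx = σ·√(−2 ln 0.62) = 7.000 × 0.9778 = 6.845 m.
Width = 2Δx = 13.7 m.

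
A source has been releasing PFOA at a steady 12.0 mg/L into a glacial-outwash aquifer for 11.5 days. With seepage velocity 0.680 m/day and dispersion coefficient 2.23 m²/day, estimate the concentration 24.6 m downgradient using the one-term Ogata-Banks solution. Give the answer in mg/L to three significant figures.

For a continuous step input, C/C₀ ≈ ½·erfc((x−vt)/(2√(Dt))).
vt = 0.680 × 11.5 = 7.82 m and 2√(Dt) = 2√(2.23 × 11.5) = 10.13 m.
Argument (x−vt)/(2√(Dt)) = (24.6 − 7.82)/10.13 = 1.656; ½·erfc(1.656) = 0.009592.
C = 12.0 × 0.009592 = 0.115 mg/L.

0.115 mg/L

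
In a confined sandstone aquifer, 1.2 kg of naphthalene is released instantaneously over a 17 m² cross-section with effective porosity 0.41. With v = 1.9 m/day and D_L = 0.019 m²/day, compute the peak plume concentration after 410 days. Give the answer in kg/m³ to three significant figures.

0.0174 kg/m³

The peak of an instantaneous 1D plume sits at x = vt; there the Gaussian factor is 1 and C_max = M/(n_e·A·√(4πDt)), where n_e·A is the pore area the mass is dissolved in.
√(4πDt) = √(4π × 0.019 × 410) = 9.894 m, so C_max = 1.2/(0.41 × 17 × 9.894) = 0.0174 kg/m³.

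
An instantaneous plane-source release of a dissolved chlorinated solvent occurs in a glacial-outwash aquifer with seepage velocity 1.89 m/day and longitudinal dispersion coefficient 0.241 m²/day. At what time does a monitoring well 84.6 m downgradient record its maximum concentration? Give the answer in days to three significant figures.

For the 1D instantaneous-source solution, setting ∂C/∂t = 0 at fixed x gives v²t² + 2Dt − x² = 0, so t = (√(D² + v²x²) − D)/v².
√(D² + v²x²) = √(0.241² + 1.89² × 84.6²) = 159.9; v² = 3.5721.
t = (159.9 − 0.241)/3.5721 = 44.7 days (vs. the pure-advection estimate x/v = 44.8 d).

44.7 days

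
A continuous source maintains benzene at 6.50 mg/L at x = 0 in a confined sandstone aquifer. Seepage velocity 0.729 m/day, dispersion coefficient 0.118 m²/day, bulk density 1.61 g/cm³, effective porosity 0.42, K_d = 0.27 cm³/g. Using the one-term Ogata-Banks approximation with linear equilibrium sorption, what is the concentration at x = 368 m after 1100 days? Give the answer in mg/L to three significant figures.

Retardation factor R = 1 + ρ_b·K_d/n = 1 + 1.61 × 0.27/0.42 = 2.035.
Sorption retards both mechanisms: v_R = v/R = 0.3582 m/day, D_R = D/R = 0.05799 m²/day.
v_R·t = 0.3582 × 1100 = 394.02 m; 2√(D_R t) = 15.97 m; argument = (368 − 394.02)/15.97 = -1.629.
C = C₀ × ½·erfc(-1.629) = 6.50 × 0.9894 = 6.43 mg/L.

6.43 mg/L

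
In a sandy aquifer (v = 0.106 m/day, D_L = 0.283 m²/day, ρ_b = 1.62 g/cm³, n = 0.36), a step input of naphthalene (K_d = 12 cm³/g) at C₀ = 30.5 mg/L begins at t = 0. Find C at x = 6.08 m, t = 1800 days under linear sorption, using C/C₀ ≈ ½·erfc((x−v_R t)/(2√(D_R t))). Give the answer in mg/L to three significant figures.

8.30 mg/L

Retardation factor R = 1 + ρ_b·K_d/n = 1 + 1.62 × 12/0.36 = 55.00.
Sorption retards both mechanisms: v_R = v/R = 0.001927 m/day, D_R = D/R = 0.005145 m²/day.
v_R·t = 0.001927 × 1800 = 3.4686 m; 2√(D_R t) = 6.086 m; argument = (6.08 − 3.4686)/6.086 = 0.4291.
C = C₀ × ½·erfc(0.4291) = 30.5 × 0.2720 = 8.30 mg/L.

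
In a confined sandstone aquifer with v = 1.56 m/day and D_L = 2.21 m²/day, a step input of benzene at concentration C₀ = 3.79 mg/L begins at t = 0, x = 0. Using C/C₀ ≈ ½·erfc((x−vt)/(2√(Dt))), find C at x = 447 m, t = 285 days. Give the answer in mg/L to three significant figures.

1.79 mg/L

For a continuous step input, C/C₀ ≈ ½·erfc((x−vt)/(2√(Dt))).
vt = 1.56 × 285 = 444.6 m and 2√(Dt) = 2√(2.21 × 285) = 50.19 m.
Argument (x−vt)/(2√(Dt)) = (447 − 444.6)/50.19 = 0.04782; ½·erfc(0.04782) = 0.4730.
C = 3.79 × 0.4730 = 1.79 mg/L.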